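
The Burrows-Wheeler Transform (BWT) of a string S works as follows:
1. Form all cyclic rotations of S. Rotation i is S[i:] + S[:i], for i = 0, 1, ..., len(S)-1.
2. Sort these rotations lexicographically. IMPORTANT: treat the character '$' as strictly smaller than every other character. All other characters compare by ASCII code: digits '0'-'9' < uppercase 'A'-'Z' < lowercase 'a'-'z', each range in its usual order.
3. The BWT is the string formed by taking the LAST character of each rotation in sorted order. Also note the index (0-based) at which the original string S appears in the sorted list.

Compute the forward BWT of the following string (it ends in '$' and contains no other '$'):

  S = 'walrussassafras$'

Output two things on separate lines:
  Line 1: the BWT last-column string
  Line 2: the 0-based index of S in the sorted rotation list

Answer: sswrsaaflassaur$
15

Derivation:
All 16 rotations (rotation i = S[i:]+S[:i]):
  rot[0] = walrussassafras$
  rot[1] = alrussassafras$w
  rot[2] = lrussassafras$wa
  rot[3] = russassafras$wal
  rot[4] = ussassafras$walr
  rot[5] = ssassafras$walru
  rot[6] = sassafras$walrus
  rot[7] = assafras$walruss
  rot[8] = ssafras$walrussa
  rot[9] = safras$walrussas
  rot[10] = afras$walrussass
  rot[11] = fras$walrussassa
  rot[12] = ras$walrussassaf
  rot[13] = as$walrussassafr
  rot[14] = s$walrussassafra
  rot[15] = $walrussassafras
Sorted (with $ < everything):
  sorted[0] = $walrussassafras  (last char: 's')
  sorted[1] = afras$walrussass  (last char: 's')
  sorted[2] = alrussassafras$w  (last char: 'w')
  sorted[3] = as$walrussassafr  (last char: 'r')
  sorted[4] = assafras$walruss  (last char: 's')
  sorted[5] = fras$walrussassa  (last char: 'a')
  sorted[6] = lrussassafras$wa  (last char: 'a')
  sorted[7] = ras$walrussassaf  (last char: 'f')
  sorted[8] = russassafras$wal  (last char: 'l')
  sorted[9] = s$walrussassafra  (last char: 'a')
  sorted[10] = safras$walrussas  (last char: 's')
  sorted[11] = sassafras$walrus  (last char: 's')
  sorted[12] = ssafras$walrussa  (last char: 'a')
  sorted[13] = ssassafras$walru  (last char: 'u')
  sorted[14] = ussassafras$walr  (last char: 'r')
  sorted[15] = walrussassafras$  (last char: '$')
Last column: sswrsaaflassaur$
Original string S is at sorted index 15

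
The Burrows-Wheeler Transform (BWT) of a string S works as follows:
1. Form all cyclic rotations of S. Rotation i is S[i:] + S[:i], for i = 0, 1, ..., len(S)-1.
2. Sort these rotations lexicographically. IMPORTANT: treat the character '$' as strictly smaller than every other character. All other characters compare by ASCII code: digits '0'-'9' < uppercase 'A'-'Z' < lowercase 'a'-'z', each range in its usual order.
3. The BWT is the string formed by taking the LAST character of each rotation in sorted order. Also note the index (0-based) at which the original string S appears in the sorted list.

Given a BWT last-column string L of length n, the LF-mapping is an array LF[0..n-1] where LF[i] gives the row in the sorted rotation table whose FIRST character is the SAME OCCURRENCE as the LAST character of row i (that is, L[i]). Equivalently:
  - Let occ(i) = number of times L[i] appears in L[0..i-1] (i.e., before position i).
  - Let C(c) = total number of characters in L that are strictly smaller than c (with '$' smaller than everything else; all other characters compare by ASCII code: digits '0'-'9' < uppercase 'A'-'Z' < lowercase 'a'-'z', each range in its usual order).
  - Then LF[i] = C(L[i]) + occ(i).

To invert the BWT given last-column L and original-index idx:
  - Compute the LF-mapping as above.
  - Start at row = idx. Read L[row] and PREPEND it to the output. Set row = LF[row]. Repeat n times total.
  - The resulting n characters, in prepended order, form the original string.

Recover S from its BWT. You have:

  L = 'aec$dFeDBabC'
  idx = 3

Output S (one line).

LF mapping: 5 10 8 0 9 4 11 3 1 6 7 2
Walk LF starting at row 3, prepending L[row]:
  step 1: row=3, L[3]='$', prepend. Next row=LF[3]=0
  step 2: row=0, L[0]='a', prepend. Next row=LF[0]=5
  step 3: row=5, L[5]='F', prepend. Next row=LF[5]=4
  step 4: row=4, L[4]='d', prepend. Next row=LF[4]=9
  step 5: row=9, L[9]='a', prepend. Next row=LF[9]=6
  step 6: row=6, L[6]='e', prepend. Next row=LF[6]=11
  step 7: row=11, L[11]='C', prepend. Next row=LF[11]=2
  step 8: row=2, L[2]='c', prepend. Next row=LF[2]=8
  step 9: row=8, L[8]='B', prepend. Next row=LF[8]=1
  step 10: row=1, L[1]='e', prepend. Next row=LF[1]=10
  step 11: row=10, L[10]='b', prepend. Next row=LF[10]=7
  step 12: row=7, L[7]='D', prepend. Next row=LF[7]=3
Reversed output: DbeBcCeadFa$

Answer: DbeBcCeadFa$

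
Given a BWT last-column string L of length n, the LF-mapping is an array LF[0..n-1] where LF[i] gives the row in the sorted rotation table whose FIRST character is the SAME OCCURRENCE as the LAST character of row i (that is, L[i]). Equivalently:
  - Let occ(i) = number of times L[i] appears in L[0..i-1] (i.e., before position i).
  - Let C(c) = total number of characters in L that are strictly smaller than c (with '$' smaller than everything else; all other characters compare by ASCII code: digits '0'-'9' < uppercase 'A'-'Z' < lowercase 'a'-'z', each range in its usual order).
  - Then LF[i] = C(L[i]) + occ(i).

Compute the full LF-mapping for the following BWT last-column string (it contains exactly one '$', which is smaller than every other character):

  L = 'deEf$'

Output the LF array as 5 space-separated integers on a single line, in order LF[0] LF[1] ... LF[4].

Answer: 2 3 1 4 0

Derivation:
Char counts: '$':1, 'E':1, 'd':1, 'e':1, 'f':1
C (first-col start): C('$')=0, C('E')=1, C('d')=2, C('e')=3, C('f')=4
L[0]='d': occ=0, LF[0]=C('d')+0=2+0=2
L[1]='e': occ=0, LF[1]=C('e')+0=3+0=3
L[2]='E': occ=0, LF[2]=C('E')+0=1+0=1
L[3]='f': occ=0, LF[3]=C('f')+0=4+0=4
L[4]='$': occ=0, LF[4]=C('$')+0=0+0=0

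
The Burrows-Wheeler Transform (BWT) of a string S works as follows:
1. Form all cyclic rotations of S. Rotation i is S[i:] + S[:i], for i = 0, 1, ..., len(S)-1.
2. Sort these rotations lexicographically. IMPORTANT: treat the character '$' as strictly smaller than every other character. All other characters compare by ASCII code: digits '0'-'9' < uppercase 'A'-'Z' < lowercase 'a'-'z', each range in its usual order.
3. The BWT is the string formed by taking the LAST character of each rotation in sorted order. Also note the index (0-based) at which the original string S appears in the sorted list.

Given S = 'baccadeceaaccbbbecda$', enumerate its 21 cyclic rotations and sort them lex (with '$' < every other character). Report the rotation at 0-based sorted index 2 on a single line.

Answer: aaccbbbecda$baccadece

Derivation:
All 21 rotations (rotation i = S[i:]+S[:i]):
  rot[0] = baccadeceaaccbbbecda$
  rot[1] = accadeceaaccbbbecda$b
  rot[2] = ccadeceaaccbbbecda$ba
  rot[3] = cadeceaaccbbbecda$bac
  rot[4] = adeceaaccbbbecda$bacc
  rot[5] = deceaaccbbbecda$bacca
  rot[6] = eceaaccbbbecda$baccad
  rot[7] = ceaaccbbbecda$baccade
  rot[8] = eaaccbbbecda$baccadec
  rot[9] = aaccbbbecda$baccadece
  rot[10] = accbbbecda$baccadecea
  rot[11] = ccbbbecda$baccadeceaa
  rot[12] = cbbbecda$baccadeceaac
  rot[13] = bbbecda$baccadeceaacc
  rot[14] = bbecda$baccadeceaaccb
  rot[15] = becda$baccadeceaaccbb
  rot[16] = ecda$baccadeceaaccbbb
  rot[17] = cda$baccadeceaaccbbbe
  rot[18] = da$baccadeceaaccbbbec
  rot[19] = a$baccadeceaaccbbbecd
  rot[20] = $baccadeceaaccbbbecda
Sorted (with $ < everything):
  sorted[0] = $baccadeceaaccbbbecda
  sorted[1] = a$baccadeceaaccbbbecd
  sorted[2] = aaccbbbecda$baccadece
  sorted[3] = accadeceaaccbbbecda$b
  sorted[4] = accbbbecda$baccadecea
  sorted[5] = adeceaaccbbbecda$bacc
  sorted[6] = baccadeceaaccbbbecda$
  sorted[7] = bbbecda$baccadeceaacc
  sorted[8] = bbecda$baccadeceaaccb
  sorted[9] = becda$baccadeceaaccbb
  sorted[10] = cadeceaaccbbbecda$bac
  sorted[11] = cbbbecda$baccadeceaac
  sorted[12] = ccadeceaaccbbbecda$ba
  sorted[13] = ccbbbecda$baccadeceaa
  sorted[14] = cda$baccadeceaaccbbbe
  sorted[15] = ceaaccbbbecda$baccade
  sorted[16] = da$baccadeceaaccbbbec
  sorted[17] = deceaaccbbbecda$bacca
  sorted[18] = eaaccbbbecda$baccadec
  sorted[19] = ecda$baccadeceaaccbbb
  sorted[20] = eceaaccbbbecda$baccad
sorted[2] = aaccbbbecda$baccadece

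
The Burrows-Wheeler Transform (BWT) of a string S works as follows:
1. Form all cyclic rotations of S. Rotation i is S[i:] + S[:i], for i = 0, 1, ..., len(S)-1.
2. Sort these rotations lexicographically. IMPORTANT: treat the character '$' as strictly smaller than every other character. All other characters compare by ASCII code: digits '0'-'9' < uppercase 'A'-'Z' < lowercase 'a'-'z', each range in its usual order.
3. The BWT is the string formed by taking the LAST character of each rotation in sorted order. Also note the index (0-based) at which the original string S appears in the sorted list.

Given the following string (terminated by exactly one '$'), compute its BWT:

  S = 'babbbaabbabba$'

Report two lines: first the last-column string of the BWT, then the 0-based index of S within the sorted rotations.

All 14 rotations (rotation i = S[i:]+S[:i]):
  rot[0] = babbbaabbabba$
  rot[1] = abbbaabbabba$b
  rot[2] = bbbaabbabba$ba
  rot[3] = bbaabbabba$bab
  rot[4] = baabbabba$babb
  rot[5] = aabbabba$babbb
  rot[6] = abbabba$babbba
  rot[7] = bbabba$babbbaa
  rot[8] = babba$babbbaab
  rot[9] = abba$babbbaabb
  rot[10] = bba$babbbaabba
  rot[11] = ba$babbbaabbab
  rot[12] = a$babbbaabbabb
  rot[13] = $babbbaabbabba
Sorted (with $ < everything):
  sorted[0] = $babbbaabbabba  (last char: 'a')
  sorted[1] = a$babbbaabbabb  (last char: 'b')
  sorted[2] = aabbabba$babbb  (last char: 'b')
  sorted[3] = abba$babbbaabb  (last char: 'b')
  sorted[4] = abbabba$babbba  (last char: 'a')
  sorted[5] = abbbaabbabba$b  (last char: 'b')
  sorted[6] = ba$babbbaabbab  (last char: 'b')
  sorted[7] = baabbabba$babb  (last char: 'b')
  sorted[8] = babba$babbbaab  (last char: 'b')
  sorted[9] = babbbaabbabba$  (last char: '$')
  sorted[10] = bba$babbbaabba  (last char: 'a')
  sorted[11] = bbaabbabba$bab  (last char: 'b')
  sorted[12] = bbabba$babbbaa  (last char: 'a')
  sorted[13] = bbbaabbabba$ba  (last char: 'a')
Last column: abbbabbbb$abaa
Original string S is at sorted index 9

Answer: abbbabbbb$abaa
9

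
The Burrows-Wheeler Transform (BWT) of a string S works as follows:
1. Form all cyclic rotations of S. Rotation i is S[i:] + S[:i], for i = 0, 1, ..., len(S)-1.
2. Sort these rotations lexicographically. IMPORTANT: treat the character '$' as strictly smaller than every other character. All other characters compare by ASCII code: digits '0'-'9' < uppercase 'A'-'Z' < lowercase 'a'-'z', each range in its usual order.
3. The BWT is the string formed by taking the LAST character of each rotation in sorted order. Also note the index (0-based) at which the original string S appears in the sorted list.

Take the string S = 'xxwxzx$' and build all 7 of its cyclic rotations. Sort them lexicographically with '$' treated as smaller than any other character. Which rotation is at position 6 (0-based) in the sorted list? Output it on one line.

All 7 rotations (rotation i = S[i:]+S[:i]):
  rot[0] = xxwxzx$
  rot[1] = xwxzx$x
  rot[2] = wxzx$xx
  rot[3] = xzx$xxw
  rot[4] = zx$xxwx
  rot[5] = x$xxwxz
  rot[6] = $xxwxzx
Sorted (with $ < everything):
  sorted[0] = $xxwxzx
  sorted[1] = wxzx$xx
  sorted[2] = x$xxwxz
  sorted[3] = xwxzx$x
  sorted[4] = xxwxzx$
  sorted[5] = xzx$xxw
  sorted[6] = zx$xxwx
sorted[6] = zx$xxwx

Answer: zx$xxwx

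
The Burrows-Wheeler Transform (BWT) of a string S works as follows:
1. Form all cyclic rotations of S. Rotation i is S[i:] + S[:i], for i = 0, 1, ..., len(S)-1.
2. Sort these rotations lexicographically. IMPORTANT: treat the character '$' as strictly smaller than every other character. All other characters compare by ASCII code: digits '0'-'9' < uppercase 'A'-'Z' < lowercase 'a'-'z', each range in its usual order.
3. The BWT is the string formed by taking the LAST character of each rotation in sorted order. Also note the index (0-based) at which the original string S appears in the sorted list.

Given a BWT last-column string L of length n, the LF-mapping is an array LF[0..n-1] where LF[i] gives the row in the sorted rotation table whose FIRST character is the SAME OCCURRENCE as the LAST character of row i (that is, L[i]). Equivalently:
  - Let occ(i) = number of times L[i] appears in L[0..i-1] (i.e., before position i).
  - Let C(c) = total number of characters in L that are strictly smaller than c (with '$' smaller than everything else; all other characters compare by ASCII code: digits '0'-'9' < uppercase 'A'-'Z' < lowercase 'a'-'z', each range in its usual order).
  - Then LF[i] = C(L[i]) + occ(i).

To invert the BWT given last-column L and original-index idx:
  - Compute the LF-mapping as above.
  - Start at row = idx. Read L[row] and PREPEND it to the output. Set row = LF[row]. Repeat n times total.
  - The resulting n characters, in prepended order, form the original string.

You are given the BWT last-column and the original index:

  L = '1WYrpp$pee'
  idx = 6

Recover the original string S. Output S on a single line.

LF mapping: 1 2 3 9 6 7 0 8 4 5
Walk LF starting at row 6, prepending L[row]:
  step 1: row=6, L[6]='$', prepend. Next row=LF[6]=0
  step 2: row=0, L[0]='1', prepend. Next row=LF[0]=1
  step 3: row=1, L[1]='W', prepend. Next row=LF[1]=2
  step 4: row=2, L[2]='Y', prepend. Next row=LF[2]=3
  step 5: row=3, L[3]='r', prepend. Next row=LF[3]=9
  step 6: row=9, L[9]='e', prepend. Next row=LF[9]=5
  step 7: row=5, L[5]='p', prepend. Next row=LF[5]=7
  step 8: row=7, L[7]='p', prepend. Next row=LF[7]=8
  step 9: row=8, L[8]='e', prepend. Next row=LF[8]=4
  step 10: row=4, L[4]='p', prepend. Next row=LF[4]=6
Reversed output: pepperYW1$

Answer: pepperYW1$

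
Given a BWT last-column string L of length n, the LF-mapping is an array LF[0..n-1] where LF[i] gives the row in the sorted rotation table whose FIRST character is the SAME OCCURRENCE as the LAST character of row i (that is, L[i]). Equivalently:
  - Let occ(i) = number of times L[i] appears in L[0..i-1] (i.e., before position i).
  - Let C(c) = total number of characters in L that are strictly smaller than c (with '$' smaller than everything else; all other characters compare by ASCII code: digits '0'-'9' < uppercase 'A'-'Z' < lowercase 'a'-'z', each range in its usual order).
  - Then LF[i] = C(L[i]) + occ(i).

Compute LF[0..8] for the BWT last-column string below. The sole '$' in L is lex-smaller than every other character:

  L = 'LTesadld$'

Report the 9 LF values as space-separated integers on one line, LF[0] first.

Char counts: '$':1, 'L':1, 'T':1, 'a':1, 'd':2, 'e':1, 'l':1, 's':1
C (first-col start): C('$')=0, C('L')=1, C('T')=2, C('a')=3, C('d')=4, C('e')=6, C('l')=7, C('s')=8
L[0]='L': occ=0, LF[0]=C('L')+0=1+0=1
L[1]='T': occ=0, LF[1]=C('T')+0=2+0=2
L[2]='e': occ=0, LF[2]=C('e')+0=6+0=6
L[3]='s': occ=0, LF[3]=C('s')+0=8+0=8
L[4]='a': occ=0, LF[4]=C('a')+0=3+0=3
L[5]='d': occ=0, LF[5]=C('d')+0=4+0=4
L[6]='l': occ=0, LF[6]=C('l')+0=7+0=7
L[7]='d': occ=1, LF[7]=C('d')+1=4+1=5
L[8]='$': occ=0, LF[8]=C('$')+0=0+0=0

Answer: 1 2 6 8 3 4 7 5 0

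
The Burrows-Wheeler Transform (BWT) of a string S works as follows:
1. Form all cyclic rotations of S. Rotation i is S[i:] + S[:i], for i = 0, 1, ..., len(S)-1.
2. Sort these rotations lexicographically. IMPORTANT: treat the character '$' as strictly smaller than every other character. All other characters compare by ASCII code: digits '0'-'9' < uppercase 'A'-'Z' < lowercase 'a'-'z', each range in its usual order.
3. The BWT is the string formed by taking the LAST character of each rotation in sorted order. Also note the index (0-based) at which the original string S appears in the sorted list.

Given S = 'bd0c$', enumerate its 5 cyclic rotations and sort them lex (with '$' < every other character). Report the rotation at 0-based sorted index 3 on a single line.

Answer: c$bd0

Derivation:
All 5 rotations (rotation i = S[i:]+S[:i]):
  rot[0] = bd0c$
  rot[1] = d0c$b
  rot[2] = 0c$bd
  rot[3] = c$bd0
  rot[4] = $bd0c
Sorted (with $ < everything):
  sorted[0] = $bd0c
  sorted[1] = 0c$bd
  sorted[2] = bd0c$
  sorted[3] = c$bd0
  sorted[4] = d0c$b
sorted[3] = c$bd0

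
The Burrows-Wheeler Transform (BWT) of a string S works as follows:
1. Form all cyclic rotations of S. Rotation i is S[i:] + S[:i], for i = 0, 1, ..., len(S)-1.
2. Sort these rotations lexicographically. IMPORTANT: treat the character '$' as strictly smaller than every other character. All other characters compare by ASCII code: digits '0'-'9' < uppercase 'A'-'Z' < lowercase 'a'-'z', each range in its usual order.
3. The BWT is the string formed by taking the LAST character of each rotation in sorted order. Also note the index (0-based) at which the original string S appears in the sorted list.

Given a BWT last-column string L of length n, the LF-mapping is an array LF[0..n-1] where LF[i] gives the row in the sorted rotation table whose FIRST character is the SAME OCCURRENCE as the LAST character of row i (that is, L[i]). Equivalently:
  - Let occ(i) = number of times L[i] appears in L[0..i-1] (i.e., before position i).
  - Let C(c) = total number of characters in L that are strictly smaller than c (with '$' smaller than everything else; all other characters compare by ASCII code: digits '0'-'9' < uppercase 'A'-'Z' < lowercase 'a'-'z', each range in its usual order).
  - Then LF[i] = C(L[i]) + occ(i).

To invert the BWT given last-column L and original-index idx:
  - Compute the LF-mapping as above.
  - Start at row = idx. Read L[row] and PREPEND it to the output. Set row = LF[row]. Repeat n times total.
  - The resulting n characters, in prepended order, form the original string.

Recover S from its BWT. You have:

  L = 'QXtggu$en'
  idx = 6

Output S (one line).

LF mapping: 1 2 7 4 5 8 0 3 6
Walk LF starting at row 6, prepending L[row]:
  step 1: row=6, L[6]='$', prepend. Next row=LF[6]=0
  step 2: row=0, L[0]='Q', prepend. Next row=LF[0]=1
  step 3: row=1, L[1]='X', prepend. Next row=LF[1]=2
  step 4: row=2, L[2]='t', prepend. Next row=LF[2]=7
  step 5: row=7, L[7]='e', prepend. Next row=LF[7]=3
  step 6: row=3, L[3]='g', prepend. Next row=LF[3]=4
  step 7: row=4, L[4]='g', prepend. Next row=LF[4]=5
  step 8: row=5, L[5]='u', prepend. Next row=LF[5]=8
  step 9: row=8, L[8]='n', prepend. Next row=LF[8]=6
Reversed output: nuggetXQ$

Answer: nuggetXQ$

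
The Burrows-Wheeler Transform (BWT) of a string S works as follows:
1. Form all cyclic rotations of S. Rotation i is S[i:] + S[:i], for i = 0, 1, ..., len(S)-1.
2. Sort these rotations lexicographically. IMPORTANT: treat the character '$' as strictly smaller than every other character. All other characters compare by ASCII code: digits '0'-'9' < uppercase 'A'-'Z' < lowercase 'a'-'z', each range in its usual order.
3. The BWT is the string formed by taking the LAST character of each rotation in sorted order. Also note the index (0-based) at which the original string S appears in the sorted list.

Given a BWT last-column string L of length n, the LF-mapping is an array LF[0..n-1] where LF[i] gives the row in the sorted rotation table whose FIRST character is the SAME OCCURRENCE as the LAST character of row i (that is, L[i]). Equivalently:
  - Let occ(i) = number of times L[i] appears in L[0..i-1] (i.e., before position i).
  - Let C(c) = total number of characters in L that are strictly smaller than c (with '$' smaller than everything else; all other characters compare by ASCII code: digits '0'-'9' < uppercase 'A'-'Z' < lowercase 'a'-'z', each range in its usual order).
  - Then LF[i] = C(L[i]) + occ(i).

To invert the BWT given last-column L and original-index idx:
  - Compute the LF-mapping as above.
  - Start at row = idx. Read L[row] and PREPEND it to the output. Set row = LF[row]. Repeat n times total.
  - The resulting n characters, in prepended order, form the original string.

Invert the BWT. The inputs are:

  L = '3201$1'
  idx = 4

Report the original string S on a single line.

Answer: 20113$

Derivation:
LF mapping: 5 4 1 2 0 3
Walk LF starting at row 4, prepending L[row]:
  step 1: row=4, L[4]='$', prepend. Next row=LF[4]=0
  step 2: row=0, L[0]='3', prepend. Next row=LF[0]=5
  step 3: row=5, L[5]='1', prepend. Next row=LF[5]=3
  step 4: row=3, L[3]='1', prepend. Next row=LF[3]=2
  step 5: row=2, L[2]='0', prepend. Next row=LF[2]=1
  step 6: row=1, L[1]='2', prepend. Next row=LF[1]=4
Reversed output: 20113$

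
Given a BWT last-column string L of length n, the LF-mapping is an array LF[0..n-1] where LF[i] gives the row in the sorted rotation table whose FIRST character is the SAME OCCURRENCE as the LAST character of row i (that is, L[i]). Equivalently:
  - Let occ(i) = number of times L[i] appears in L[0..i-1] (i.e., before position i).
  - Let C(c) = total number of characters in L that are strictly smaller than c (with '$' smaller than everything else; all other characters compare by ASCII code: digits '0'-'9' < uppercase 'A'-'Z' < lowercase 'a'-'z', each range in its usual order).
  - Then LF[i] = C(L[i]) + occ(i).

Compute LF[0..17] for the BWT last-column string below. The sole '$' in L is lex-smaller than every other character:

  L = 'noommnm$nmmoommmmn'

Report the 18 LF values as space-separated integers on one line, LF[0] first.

Answer: 10 14 15 1 2 11 3 0 12 4 5 16 17 6 7 8 9 13

Derivation:
Char counts: '$':1, 'm':9, 'n':4, 'o':4
C (first-col start): C('$')=0, C('m')=1, C('n')=10, C('o')=14
L[0]='n': occ=0, LF[0]=C('n')+0=10+0=10
L[1]='o': occ=0, LF[1]=C('o')+0=14+0=14
L[2]='o': occ=1, LF[2]=C('o')+1=14+1=15
L[3]='m': occ=0, LF[3]=C('m')+0=1+0=1
L[4]='m': occ=1, LF[4]=C('m')+1=1+1=2
L[5]='n': occ=1, LF[5]=C('n')+1=10+1=11
L[6]='m': occ=2, LF[6]=C('m')+2=1+2=3
L[7]='$': occ=0, LF[7]=C('$')+0=0+0=0
L[8]='n': occ=2, LF[8]=C('n')+2=10+2=12
L[9]='m': occ=3, LF[9]=C('m')+3=1+3=4
L[10]='m': occ=4, LF[10]=C('m')+4=1+4=5
L[11]='o': occ=2, LF[11]=C('o')+2=14+2=16
L[12]='o': occ=3, LF[12]=C('o')+3=14+3=17
L[13]='m': occ=5, LF[13]=C('m')+5=1+5=6
L[14]='m': occ=6, LF[14]=C('m')+6=1+6=7
L[15]='m': occ=7, LF[15]=C('m')+7=1+7=8
L[16]='m': occ=8, LF[16]=C('m')+8=1+8=9
L[17]='n': occ=3, LF[17]=C('n')+3=10+3=13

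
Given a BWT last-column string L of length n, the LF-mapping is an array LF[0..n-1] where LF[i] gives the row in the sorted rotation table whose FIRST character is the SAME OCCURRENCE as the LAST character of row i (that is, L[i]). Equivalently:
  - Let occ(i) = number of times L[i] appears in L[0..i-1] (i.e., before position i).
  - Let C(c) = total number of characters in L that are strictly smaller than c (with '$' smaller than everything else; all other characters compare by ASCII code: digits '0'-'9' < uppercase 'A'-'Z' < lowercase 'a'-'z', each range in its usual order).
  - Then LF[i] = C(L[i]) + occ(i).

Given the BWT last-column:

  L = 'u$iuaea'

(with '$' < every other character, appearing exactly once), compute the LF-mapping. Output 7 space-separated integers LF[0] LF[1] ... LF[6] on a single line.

Char counts: '$':1, 'a':2, 'e':1, 'i':1, 'u':2
C (first-col start): C('$')=0, C('a')=1, C('e')=3, C('i')=4, C('u')=5
L[0]='u': occ=0, LF[0]=C('u')+0=5+0=5
L[1]='$': occ=0, LF[1]=C('$')+0=0+0=0
L[2]='i': occ=0, LF[2]=C('i')+0=4+0=4
L[3]='u': occ=1, LF[3]=C('u')+1=5+1=6
L[4]='a': occ=0, LF[4]=C('a')+0=1+0=1
L[5]='e': occ=0, LF[5]=C('e')+0=3+0=3
L[6]='a': occ=1, LF[6]=C('a')+1=1+1=2

Answer: 5 0 4 6 1 3 2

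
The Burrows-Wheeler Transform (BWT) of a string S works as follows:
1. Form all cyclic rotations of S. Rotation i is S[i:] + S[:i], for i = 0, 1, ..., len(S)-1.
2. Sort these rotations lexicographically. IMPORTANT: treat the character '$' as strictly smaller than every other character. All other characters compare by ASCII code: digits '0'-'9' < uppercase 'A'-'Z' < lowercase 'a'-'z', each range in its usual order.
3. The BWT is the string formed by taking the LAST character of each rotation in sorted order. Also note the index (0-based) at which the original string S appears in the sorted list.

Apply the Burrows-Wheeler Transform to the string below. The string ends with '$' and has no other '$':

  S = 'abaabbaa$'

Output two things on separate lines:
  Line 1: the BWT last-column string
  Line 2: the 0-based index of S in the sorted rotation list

All 9 rotations (rotation i = S[i:]+S[:i]):
  rot[0] = abaabbaa$
  rot[1] = baabbaa$a
  rot[2] = aabbaa$ab
  rot[3] = abbaa$aba
  rot[4] = bbaa$abaa
  rot[5] = baa$abaab
  rot[6] = aa$abaabb
  rot[7] = a$abaabba
  rot[8] = $abaabbaa
Sorted (with $ < everything):
  sorted[0] = $abaabbaa  (last char: 'a')
  sorted[1] = a$abaabba  (last char: 'a')
  sorted[2] = aa$abaabb  (last char: 'b')
  sorted[3] = aabbaa$ab  (last char: 'b')
  sorted[4] = abaabbaa$  (last char: '$')
  sorted[5] = abbaa$aba  (last char: 'a')
  sorted[6] = baa$abaab  (last char: 'b')
  sorted[7] = baabbaa$a  (last char: 'a')
  sorted[8] = bbaa$abaa  (last char: 'a')
Last column: aabb$abaa
Original string S is at sorted index 4

Answer: aabb$abaa
4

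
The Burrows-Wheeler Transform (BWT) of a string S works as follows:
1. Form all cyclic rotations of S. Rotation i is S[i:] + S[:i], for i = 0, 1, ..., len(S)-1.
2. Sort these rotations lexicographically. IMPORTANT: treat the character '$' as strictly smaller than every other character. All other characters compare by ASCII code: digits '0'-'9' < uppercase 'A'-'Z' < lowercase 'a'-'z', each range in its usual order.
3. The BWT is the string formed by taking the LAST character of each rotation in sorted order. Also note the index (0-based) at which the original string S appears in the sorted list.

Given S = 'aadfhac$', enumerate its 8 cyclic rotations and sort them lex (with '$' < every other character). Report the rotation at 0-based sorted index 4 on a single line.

All 8 rotations (rotation i = S[i:]+S[:i]):
  rot[0] = aadfhac$
  rot[1] = adfhac$a
  rot[2] = dfhac$aa
  rot[3] = fhac$aad
  rot[4] = hac$aadf
  rot[5] = ac$aadfh
  rot[6] = c$aadfha
  rot[7] = $aadfhac
Sorted (with $ < everything):
  sorted[0] = $aadfhac
  sorted[1] = aadfhac$
  sorted[2] = ac$aadfh
  sorted[3] = adfhac$a
  sorted[4] = c$aadfha
  sorted[5] = dfhac$aa
  sorted[6] = fhac$aad
  sorted[7] = hac$aadf
sorted[4] = c$aadfha

Answer: c$aadfha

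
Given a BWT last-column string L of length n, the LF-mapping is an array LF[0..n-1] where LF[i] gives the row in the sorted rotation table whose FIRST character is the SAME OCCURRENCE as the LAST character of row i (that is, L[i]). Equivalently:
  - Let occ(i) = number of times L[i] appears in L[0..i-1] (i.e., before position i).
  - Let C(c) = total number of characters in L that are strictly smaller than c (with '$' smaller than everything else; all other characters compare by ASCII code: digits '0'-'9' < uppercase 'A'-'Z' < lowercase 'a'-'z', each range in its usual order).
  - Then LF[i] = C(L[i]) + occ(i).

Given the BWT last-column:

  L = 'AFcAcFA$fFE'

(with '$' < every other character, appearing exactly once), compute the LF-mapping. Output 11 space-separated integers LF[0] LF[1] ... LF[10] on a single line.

Char counts: '$':1, 'A':3, 'E':1, 'F':3, 'c':2, 'f':1
C (first-col start): C('$')=0, C('A')=1, C('E')=4, C('F')=5, C('c')=8, C('f')=10
L[0]='A': occ=0, LF[0]=C('A')+0=1+0=1
L[1]='F': occ=0, LF[1]=C('F')+0=5+0=5
L[2]='c': occ=0, LF[2]=C('c')+0=8+0=8
L[3]='A': occ=1, LF[3]=C('A')+1=1+1=2
L[4]='c': occ=1, LF[4]=C('c')+1=8+1=9
L[5]='F': occ=1, LF[5]=C('F')+1=5+1=6
L[6]='A': occ=2, LF[6]=C('A')+2=1+2=3
L[7]='$': occ=0, LF[7]=C('$')+0=0+0=0
L[8]='f': occ=0, LF[8]=C('f')+0=10+0=10
L[9]='F': occ=2, LF[9]=C('F')+2=5+2=7
L[10]='E': occ=0, LF[10]=C('E')+0=4+0=4

Answer: 1 5 8 2 9 6 3 0 10 7 4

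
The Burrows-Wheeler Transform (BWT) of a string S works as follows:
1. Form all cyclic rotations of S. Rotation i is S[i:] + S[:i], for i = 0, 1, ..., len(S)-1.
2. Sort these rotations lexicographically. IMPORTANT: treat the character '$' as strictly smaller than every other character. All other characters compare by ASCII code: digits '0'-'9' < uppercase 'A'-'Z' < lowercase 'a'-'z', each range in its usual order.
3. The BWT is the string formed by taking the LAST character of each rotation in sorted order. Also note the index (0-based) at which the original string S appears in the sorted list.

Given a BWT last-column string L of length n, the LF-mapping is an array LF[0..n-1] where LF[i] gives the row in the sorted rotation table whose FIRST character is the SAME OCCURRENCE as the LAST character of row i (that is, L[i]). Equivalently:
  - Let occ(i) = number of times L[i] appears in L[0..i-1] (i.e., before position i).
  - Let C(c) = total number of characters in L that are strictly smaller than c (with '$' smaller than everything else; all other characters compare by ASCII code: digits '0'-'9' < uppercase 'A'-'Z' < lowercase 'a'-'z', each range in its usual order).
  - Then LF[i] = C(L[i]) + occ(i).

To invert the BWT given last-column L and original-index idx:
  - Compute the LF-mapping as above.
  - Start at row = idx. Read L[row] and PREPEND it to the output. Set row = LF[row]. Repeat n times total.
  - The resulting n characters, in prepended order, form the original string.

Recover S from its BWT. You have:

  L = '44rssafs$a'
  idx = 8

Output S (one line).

Answer: sassafr44$

Derivation:
LF mapping: 1 2 6 7 8 3 5 9 0 4
Walk LF starting at row 8, prepending L[row]:
  step 1: row=8, L[8]='$', prepend. Next row=LF[8]=0
  step 2: row=0, L[0]='4', prepend. Next row=LF[0]=1
  step 3: row=1, L[1]='4', prepend. Next row=LF[1]=2
  step 4: row=2, L[2]='r', prepend. Next row=LF[2]=6
  step 5: row=6, L[6]='f', prepend. Next row=LF[6]=5
  step 6: row=5, L[5]='a', prepend. Next row=LF[5]=3
  step 7: row=3, L[3]='s', prepend. Next row=LF[3]=7
  step 8: row=7, L[7]='s', prepend. Next row=LF[7]=9
  step 9: row=9, L[9]='a', prepend. Next row=LF[9]=4
  step 10: row=4, L[4]='s', prepend. Next row=LF[4]=8
Reversed output: sassafr44$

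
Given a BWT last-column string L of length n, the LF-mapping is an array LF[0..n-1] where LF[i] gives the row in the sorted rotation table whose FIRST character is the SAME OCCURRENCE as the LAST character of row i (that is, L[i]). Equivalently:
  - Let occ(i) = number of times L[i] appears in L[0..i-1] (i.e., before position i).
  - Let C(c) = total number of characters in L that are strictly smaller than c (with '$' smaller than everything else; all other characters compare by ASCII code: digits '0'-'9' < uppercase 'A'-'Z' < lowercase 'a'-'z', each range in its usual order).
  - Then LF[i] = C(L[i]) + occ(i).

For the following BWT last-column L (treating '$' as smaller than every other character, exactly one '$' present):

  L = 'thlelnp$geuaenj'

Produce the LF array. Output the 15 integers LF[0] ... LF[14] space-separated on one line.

Answer: 13 6 8 2 9 10 12 0 5 3 14 1 4 11 7

Derivation:
Char counts: '$':1, 'a':1, 'e':3, 'g':1, 'h':1, 'j':1, 'l':2, 'n':2, 'p':1, 't':1, 'u':1
C (first-col start): C('$')=0, C('a')=1, C('e')=2, C('g')=5, C('h')=6, C('j')=7, C('l')=8, C('n')=10, C('p')=12, C('t')=13, C('u')=14
L[0]='t': occ=0, LF[0]=C('t')+0=13+0=13
L[1]='h': occ=0, LF[1]=C('h')+0=6+0=6
L[2]='l': occ=0, LF[2]=C('l')+0=8+0=8
L[3]='e': occ=0, LF[3]=C('e')+0=2+0=2
L[4]='l': occ=1, LF[4]=C('l')+1=8+1=9
L[5]='n': occ=0, LF[5]=C('n')+0=10+0=10
L[6]='p': occ=0, LF[6]=C('p')+0=12+0=12
L[7]='$': occ=0, LF[7]=C('$')+0=0+0=0
L[8]='g': occ=0, LF[8]=C('g')+0=5+0=5
L[9]='e': occ=1, LF[9]=C('e')+1=2+1=3
L[10]='u': occ=0, LF[10]=C('u')+0=14+0=14
L[11]='a': occ=0, LF[11]=C('a')+0=1+0=1
L[12]='e': occ=2, LF[12]=C('e')+2=2+2=4
L[13]='n': occ=1, LF[13]=C('n')+1=10+1=11
L[14]='j': occ=0, LF[14]=C('j')+0=7+0=7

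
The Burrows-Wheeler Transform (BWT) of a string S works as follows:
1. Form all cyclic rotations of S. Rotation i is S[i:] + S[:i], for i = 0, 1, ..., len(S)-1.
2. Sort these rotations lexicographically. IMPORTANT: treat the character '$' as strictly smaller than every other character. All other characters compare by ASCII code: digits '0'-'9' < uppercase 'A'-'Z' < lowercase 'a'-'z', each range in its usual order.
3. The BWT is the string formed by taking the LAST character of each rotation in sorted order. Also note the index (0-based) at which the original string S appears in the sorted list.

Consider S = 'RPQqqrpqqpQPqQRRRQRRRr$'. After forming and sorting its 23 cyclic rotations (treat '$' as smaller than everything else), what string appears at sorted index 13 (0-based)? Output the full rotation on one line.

Answer: Rr$RPQqqrpqqpQPqQRRRQRR

Derivation:
All 23 rotations (rotation i = S[i:]+S[:i]):
  rot[0] = RPQqqrpqqpQPqQRRRQRRRr$
  rot[1] = PQqqrpqqpQPqQRRRQRRRr$R
  rot[2] = QqqrpqqpQPqQRRRQRRRr$RP
  rot[3] = qqrpqqpQPqQRRRQRRRr$RPQ
  rot[4] = qrpqqpQPqQRRRQRRRr$RPQq
  rot[5] = rpqqpQPqQRRRQRRRr$RPQqq
  rot[6] = pqqpQPqQRRRQRRRr$RPQqqr
  rot[7] = qqpQPqQRRRQRRRr$RPQqqrp
  rot[8] = qpQPqQRRRQRRRr$RPQqqrpq
  rot[9] = pQPqQRRRQRRRr$RPQqqrpqq
  rot[10] = QPqQRRRQRRRr$RPQqqrpqqp
  rot[11] = PqQRRRQRRRr$RPQqqrpqqpQ
  rot[12] = qQRRRQRRRr$RPQqqrpqqpQP
  rot[13] = QRRRQRRRr$RPQqqrpqqpQPq
  rot[14] = RRRQRRRr$RPQqqrpqqpQPqQ
  rot[15] = RRQRRRr$RPQqqrpqqpQPqQR
  rot[16] = RQRRRr$RPQqqrpqqpQPqQRR
  rot[17] = QRRRr$RPQqqrpqqpQPqQRRR
  rot[18] = RRRr$RPQqqrpqqpQPqQRRRQ
  rot[19] = RRr$RPQqqrpqqpQPqQRRRQR
  rot[20] = Rr$RPQqqrpqqpQPqQRRRQRR
  rot[21] = r$RPQqqrpqqpQPqQRRRQRRR
  rot[22] = $RPQqqrpqqpQPqQRRRQRRRr
Sorted (with $ < everything):
  sorted[0] = $RPQqqrpqqpQPqQRRRQRRRr
  sorted[1] = PQqqrpqqpQPqQRRRQRRRr$R
  sorted[2] = PqQRRRQRRRr$RPQqqrpqqpQ
  sorted[3] = QPqQRRRQRRRr$RPQqqrpqqp
  sorted[4] = QRRRQRRRr$RPQqqrpqqpQPq
  sorted[5] = QRRRr$RPQqqrpqqpQPqQRRR
  sorted[6] = QqqrpqqpQPqQRRRQRRRr$RP
  sorted[7] = RPQqqrpqqpQPqQRRRQRRRr$
  sorted[8] = RQRRRr$RPQqqrpqqpQPqQRR
  sorted[9] = RRQRRRr$RPQqqrpqqpQPqQR
  sorted[10] = RRRQRRRr$RPQqqrpqqpQPqQ
  sorted[11] = RRRr$RPQqqrpqqpQPqQRRRQ
  sorted[12] = RRr$RPQqqrpqqpQPqQRRRQR
  sorted[13] = Rr$RPQqqrpqqpQPqQRRRQRR
  sorted[14] = pQPqQRRRQRRRr$RPQqqrpqq
  sorted[15] = pqqpQPqQRRRQRRRr$RPQqqr
  sorted[16] = qQRRRQRRRr$RPQqqrpqqpQP
  sorted[17] = qpQPqQRRRQRRRr$RPQqqrpq
  sorted[18] = qqpQPqQRRRQRRRr$RPQqqrp
  sorted[19] = qqrpqqpQPqQRRRQRRRr$RPQ
  sorted[20] = qrpqqpQPqQRRRQRRRr$RPQq
  sorted[21] = r$RPQqqrpqqpQPqQRRRQRRR
  sorted[22] = rpqqpQPqQRRRQRRRr$RPQqq
sorted[13] = Rr$RPQqqrpqqpQPqQRRRQRR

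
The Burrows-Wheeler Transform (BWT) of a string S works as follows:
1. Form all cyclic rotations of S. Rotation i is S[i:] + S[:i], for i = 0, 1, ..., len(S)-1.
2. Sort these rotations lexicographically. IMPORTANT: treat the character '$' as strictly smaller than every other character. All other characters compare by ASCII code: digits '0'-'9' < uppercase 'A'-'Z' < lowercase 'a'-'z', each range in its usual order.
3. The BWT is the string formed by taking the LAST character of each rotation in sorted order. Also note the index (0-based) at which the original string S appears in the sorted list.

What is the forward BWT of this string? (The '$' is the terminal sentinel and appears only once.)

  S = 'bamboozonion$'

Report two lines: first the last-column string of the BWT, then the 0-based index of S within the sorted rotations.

Answer: nb$mnaooizboo
2

Derivation:
All 13 rotations (rotation i = S[i:]+S[:i]):
  rot[0] = bamboozonion$
  rot[1] = amboozonion$b
  rot[2] = mboozonion$ba
  rot[3] = boozonion$bam
  rot[4] = oozonion$bamb
  rot[5] = ozonion$bambo
  rot[6] = zonion$bamboo
  rot[7] = onion$bambooz
  rot[8] = nion$bamboozo
  rot[9] = ion$bamboozon
  rot[10] = on$bamboozoni
  rot[11] = n$bamboozonio
  rot[12] = $bamboozonion
Sorted (with $ < everything):
  sorted[0] = $bamboozonion  (last char: 'n')
  sorted[1] = amboozonion$b  (last char: 'b')
  sorted[2] = bamboozonion$  (last char: '$')
  sorted[3] = boozonion$bam  (last char: 'm')
  sorted[4] = ion$bamboozon  (last char: 'n')
  sorted[5] = mboozonion$ba  (last char: 'a')
  sorted[6] = n$bamboozonio  (last char: 'o')
  sorted[7] = nion$bamboozo  (last char: 'o')
  sorted[8] = on$bamboozoni  (last char: 'i')
  sorted[9] = onion$bambooz  (last char: 'z')
  sorted[10] = oozonion$bamb  (last char: 'b')
  sorted[11] = ozonion$bambo  (last char: 'o')
  sorted[12] = zonion$bamboo  (last char: 'o')
Last column: nb$mnaooizboo
Original string S is at sorted index 2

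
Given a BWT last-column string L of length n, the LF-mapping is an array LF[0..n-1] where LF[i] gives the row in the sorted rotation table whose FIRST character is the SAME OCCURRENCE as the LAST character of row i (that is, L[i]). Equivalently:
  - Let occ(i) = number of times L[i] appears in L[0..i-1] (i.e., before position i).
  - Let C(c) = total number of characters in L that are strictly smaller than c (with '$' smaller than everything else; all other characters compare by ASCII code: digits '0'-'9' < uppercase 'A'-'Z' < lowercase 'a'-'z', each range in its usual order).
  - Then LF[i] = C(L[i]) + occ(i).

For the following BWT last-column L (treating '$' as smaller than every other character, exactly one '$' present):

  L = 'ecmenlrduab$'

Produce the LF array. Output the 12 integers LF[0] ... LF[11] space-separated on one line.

Char counts: '$':1, 'a':1, 'b':1, 'c':1, 'd':1, 'e':2, 'l':1, 'm':1, 'n':1, 'r':1, 'u':1
C (first-col start): C('$')=0, C('a')=1, C('b')=2, C('c')=3, C('d')=4, C('e')=5, C('l')=7, C('m')=8, C('n')=9, C('r')=10, C('u')=11
L[0]='e': occ=0, LF[0]=C('e')+0=5+0=5
L[1]='c': occ=0, LF[1]=C('c')+0=3+0=3
L[2]='m': occ=0, LF[2]=C('m')+0=8+0=8
L[3]='e': occ=1, LF[3]=C('e')+1=5+1=6
L[4]='n': occ=0, LF[4]=C('n')+0=9+0=9
L[5]='l': occ=0, LF[5]=C('l')+0=7+0=7
L[6]='r': occ=0, LF[6]=C('r')+0=10+0=10
L[7]='d': occ=0, LF[7]=C('d')+0=4+0=4
L[8]='u': occ=0, LF[8]=C('u')+0=11+0=11
L[9]='a': occ=0, LF[9]=C('a')+0=1+0=1
L[10]='b': occ=0, LF[10]=C('b')+0=2+0=2
L[11]='$': occ=0, LF[11]=C('$')+0=0+0=0

Answer: 5 3 8 6 9 7 10 4 11 1 2 0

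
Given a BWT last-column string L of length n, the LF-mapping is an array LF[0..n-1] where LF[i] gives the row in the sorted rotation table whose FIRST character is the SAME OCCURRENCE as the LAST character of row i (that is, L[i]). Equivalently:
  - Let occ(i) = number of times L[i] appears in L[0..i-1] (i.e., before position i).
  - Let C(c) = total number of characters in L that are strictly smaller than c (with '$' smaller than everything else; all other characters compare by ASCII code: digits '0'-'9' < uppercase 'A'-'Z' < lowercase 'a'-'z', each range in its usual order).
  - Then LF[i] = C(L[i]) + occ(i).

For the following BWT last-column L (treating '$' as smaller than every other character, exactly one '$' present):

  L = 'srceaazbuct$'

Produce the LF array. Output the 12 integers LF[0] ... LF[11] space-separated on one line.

Char counts: '$':1, 'a':2, 'b':1, 'c':2, 'e':1, 'r':1, 's':1, 't':1, 'u':1, 'z':1
C (first-col start): C('$')=0, C('a')=1, C('b')=3, C('c')=4, C('e')=6, C('r')=7, C('s')=8, C('t')=9, C('u')=10, C('z')=11
L[0]='s': occ=0, LF[0]=C('s')+0=8+0=8
L[1]='r': occ=0, LF[1]=C('r')+0=7+0=7
L[2]='c': occ=0, LF[2]=C('c')+0=4+0=4
L[3]='e': occ=0, LF[3]=C('e')+0=6+0=6
L[4]='a': occ=0, LF[4]=C('a')+0=1+0=1
L[5]='a': occ=1, LF[5]=C('a')+1=1+1=2
L[6]='z': occ=0, LF[6]=C('z')+0=11+0=11
L[7]='b': occ=0, LF[7]=C('b')+0=3+0=3
L[8]='u': occ=0, LF[8]=C('u')+0=10+0=10
L[9]='c': occ=1, LF[9]=C('c')+1=4+1=5
L[10]='t': occ=0, LF[10]=C('t')+0=9+0=9
L[11]='$': occ=0, LF[11]=C('$')+0=0+0=0

Answer: 8 7 4 6 1 2 11 3 10 5 9 0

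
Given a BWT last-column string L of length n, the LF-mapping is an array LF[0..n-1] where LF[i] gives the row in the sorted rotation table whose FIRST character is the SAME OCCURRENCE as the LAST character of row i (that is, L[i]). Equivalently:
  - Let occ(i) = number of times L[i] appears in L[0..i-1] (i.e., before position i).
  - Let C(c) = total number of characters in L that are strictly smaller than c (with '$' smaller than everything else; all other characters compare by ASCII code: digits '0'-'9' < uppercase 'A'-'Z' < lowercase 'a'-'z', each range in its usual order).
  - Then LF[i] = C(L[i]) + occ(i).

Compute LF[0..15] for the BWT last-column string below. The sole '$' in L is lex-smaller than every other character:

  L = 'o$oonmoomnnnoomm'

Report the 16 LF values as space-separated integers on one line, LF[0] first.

Answer: 9 0 10 11 5 1 12 13 2 6 7 8 14 15 3 4

Derivation:
Char counts: '$':1, 'm':4, 'n':4, 'o':7
C (first-col start): C('$')=0, C('m')=1, C('n')=5, C('o')=9
L[0]='o': occ=0, LF[0]=C('o')+0=9+0=9
L[1]='$': occ=0, LF[1]=C('$')+0=0+0=0
L[2]='o': occ=1, LF[2]=C('o')+1=9+1=10
L[3]='o': occ=2, LF[3]=C('o')+2=9+2=11
L[4]='n': occ=0, LF[4]=C('n')+0=5+0=5
L[5]='m': occ=0, LF[5]=C('m')+0=1+0=1
L[6]='o': occ=3, LF[6]=C('o')+3=9+3=12
L[7]='o': occ=4, LF[7]=C('o')+4=9+4=13
L[8]='m': occ=1, LF[8]=C('m')+1=1+1=2
L[9]='n': occ=1, LF[9]=C('n')+1=5+1=6
L[10]='n': occ=2, LF[10]=C('n')+2=5+2=7
L[11]='n': occ=3, LF[11]=C('n')+3=5+3=8
L[12]='o': occ=5, LF[12]=C('o')+5=9+5=14
L[13]='o': occ=6, LF[13]=C('o')+6=9+6=15
L[14]='m': occ=2, LF[14]=C('m')+2=1+2=3
L[15]='m': occ=3, LF[15]=C('m')+3=1+3=4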